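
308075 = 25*12323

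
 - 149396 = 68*( - 2197)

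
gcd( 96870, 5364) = 6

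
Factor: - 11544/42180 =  - 26/95 = - 2^1*5^( - 1 )*13^1*19^( -1 )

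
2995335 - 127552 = 2867783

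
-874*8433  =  -7370442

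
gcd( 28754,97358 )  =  2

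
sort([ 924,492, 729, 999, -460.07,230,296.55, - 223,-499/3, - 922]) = [  -  922,-460.07, - 223, - 499/3, 230,296.55, 492, 729,924 , 999]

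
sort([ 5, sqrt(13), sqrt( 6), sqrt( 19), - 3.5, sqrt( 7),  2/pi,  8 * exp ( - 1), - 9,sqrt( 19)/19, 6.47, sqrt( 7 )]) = [ - 9, - 3.5, sqrt(  19 )/19, 2/pi, sqrt (6), sqrt( 7),sqrt( 7), 8 * exp( - 1), sqrt( 13 ),sqrt(19),5,6.47]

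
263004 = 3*87668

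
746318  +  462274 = 1208592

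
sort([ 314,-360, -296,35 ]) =[- 360,  -  296, 35,  314]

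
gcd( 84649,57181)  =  1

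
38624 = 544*71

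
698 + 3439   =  4137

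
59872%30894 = 28978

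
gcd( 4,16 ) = 4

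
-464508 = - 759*612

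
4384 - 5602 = - 1218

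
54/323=54/323 = 0.17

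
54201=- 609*(-89) 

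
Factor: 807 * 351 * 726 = 2^1*3^5*11^2*  13^1* 269^1=205644582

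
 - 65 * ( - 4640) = 301600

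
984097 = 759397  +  224700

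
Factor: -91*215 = -5^1*7^1*13^1*43^1 = - 19565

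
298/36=149/18 = 8.28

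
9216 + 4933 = 14149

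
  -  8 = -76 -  -68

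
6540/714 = 1090/119=9.16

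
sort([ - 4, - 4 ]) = [ - 4, - 4]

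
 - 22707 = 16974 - 39681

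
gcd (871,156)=13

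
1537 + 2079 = 3616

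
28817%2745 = 1367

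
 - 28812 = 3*( - 9604 ) 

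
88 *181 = 15928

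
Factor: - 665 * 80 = - 53200= - 2^4 * 5^2*7^1*19^1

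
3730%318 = 232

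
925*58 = 53650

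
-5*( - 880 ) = 4400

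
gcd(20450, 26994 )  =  818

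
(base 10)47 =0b101111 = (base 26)1L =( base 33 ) 1E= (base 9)52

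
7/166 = 7/166 = 0.04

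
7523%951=866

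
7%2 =1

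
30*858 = 25740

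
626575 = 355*1765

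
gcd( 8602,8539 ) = 1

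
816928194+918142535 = 1735070729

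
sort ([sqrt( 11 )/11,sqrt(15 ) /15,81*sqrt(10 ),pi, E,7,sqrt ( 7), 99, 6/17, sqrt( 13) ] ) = [sqrt( 15)/15,sqrt( 11)/11,6/17,sqrt( 7),E,pi,sqrt(13 ),7 , 99, 81*sqrt(10)]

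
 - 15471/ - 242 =15471/242 = 63.93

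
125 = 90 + 35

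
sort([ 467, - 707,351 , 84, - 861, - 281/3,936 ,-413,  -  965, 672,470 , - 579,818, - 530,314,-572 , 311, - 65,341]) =[  -  965, - 861, - 707, - 579, - 572, - 530,-413,  -  281/3, - 65, 84, 311, 314,341 , 351 , 467, 470,672, 818, 936 ] 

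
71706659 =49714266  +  21992393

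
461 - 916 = -455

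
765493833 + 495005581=1260499414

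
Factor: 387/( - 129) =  - 3=-3^1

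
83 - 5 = 78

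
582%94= 18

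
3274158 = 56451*58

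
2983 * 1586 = 4731038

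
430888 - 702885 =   -  271997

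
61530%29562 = 2406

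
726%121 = 0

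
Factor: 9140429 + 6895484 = 16035913=17^1*943289^1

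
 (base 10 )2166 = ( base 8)4166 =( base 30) 2C6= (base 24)3I6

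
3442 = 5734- 2292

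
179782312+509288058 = 689070370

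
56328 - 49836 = 6492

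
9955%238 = 197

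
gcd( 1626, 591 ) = 3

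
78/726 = 13/121 = 0.11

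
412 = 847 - 435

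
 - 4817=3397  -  8214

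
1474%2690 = 1474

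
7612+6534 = 14146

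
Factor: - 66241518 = -2^1*  3^1*7^1*23^1*47^1 * 1459^1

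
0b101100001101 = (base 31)2T8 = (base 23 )580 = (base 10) 2829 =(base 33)2JO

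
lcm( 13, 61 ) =793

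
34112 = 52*656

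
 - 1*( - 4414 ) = 4414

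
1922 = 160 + 1762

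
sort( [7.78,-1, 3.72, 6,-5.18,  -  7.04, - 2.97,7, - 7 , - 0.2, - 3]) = [ - 7.04,-7,- 5.18, - 3 , - 2.97,  -  1, -0.2, 3.72,6,7, 7.78]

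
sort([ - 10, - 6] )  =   [ - 10,  -  6]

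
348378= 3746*93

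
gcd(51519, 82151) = 1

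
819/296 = 2+227/296 = 2.77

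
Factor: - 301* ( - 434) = 2^1*7^2*31^1* 43^1 = 130634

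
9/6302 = 9/6302 = 0.00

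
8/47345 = 8/47345 = 0.00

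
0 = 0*620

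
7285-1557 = 5728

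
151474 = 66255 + 85219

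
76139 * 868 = 66088652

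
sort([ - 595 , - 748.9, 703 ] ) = [ - 748.9, - 595,703] 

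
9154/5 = 9154/5 =1830.80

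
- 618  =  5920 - 6538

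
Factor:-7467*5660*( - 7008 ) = 296180645760 = 2^7*3^2*5^1*19^1*73^1*131^1*283^1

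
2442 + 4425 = 6867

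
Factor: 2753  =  2753^1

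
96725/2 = 96725/2= 48362.50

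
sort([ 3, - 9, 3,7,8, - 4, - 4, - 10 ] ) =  [ - 10, - 9, - 4, - 4, 3,3,  7,  8 ]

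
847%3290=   847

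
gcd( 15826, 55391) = 7913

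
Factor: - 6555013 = -17^1*385589^1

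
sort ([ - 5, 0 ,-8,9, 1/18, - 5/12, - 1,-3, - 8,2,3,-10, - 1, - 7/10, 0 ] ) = [ - 10, - 8,- 8, - 5,-3, - 1, -1,  -  7/10,- 5/12,0,0,1/18, 2,3,9 ] 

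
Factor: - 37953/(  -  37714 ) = 2^( - 1 )*3^2*109^(-1)*173^( - 1 )* 4217^1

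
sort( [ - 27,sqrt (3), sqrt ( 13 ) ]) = [ - 27,sqrt( 3 ) , sqrt( 13)] 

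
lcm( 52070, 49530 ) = 2030730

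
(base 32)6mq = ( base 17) 16D6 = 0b1101011011010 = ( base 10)6874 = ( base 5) 204444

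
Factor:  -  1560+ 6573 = 5013 = 3^2*557^1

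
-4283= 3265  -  7548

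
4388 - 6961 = -2573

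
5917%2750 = 417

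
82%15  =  7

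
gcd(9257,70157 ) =1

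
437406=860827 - 423421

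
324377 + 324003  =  648380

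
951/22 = 43 +5/22 = 43.23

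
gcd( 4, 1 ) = 1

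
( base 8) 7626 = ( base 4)332112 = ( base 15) 12b0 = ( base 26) 5NC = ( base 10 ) 3990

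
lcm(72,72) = 72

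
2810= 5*562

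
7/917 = 1/131 = 0.01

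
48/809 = 48/809 =0.06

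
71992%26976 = 18040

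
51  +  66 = 117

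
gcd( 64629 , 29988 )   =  9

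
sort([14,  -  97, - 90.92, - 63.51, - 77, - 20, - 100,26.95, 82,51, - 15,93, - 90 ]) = [-100, - 97, - 90.92 , - 90, - 77, - 63.51, - 20, - 15, 14, 26.95 , 51,82, 93]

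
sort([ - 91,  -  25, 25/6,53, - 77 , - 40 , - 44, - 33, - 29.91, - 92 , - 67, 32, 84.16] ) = [ - 92, - 91, - 77 , - 67, - 44 , - 40, - 33,  -  29.91 ,-25,25/6 , 32,53 , 84.16 ] 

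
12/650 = 6/325 =0.02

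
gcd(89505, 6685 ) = 5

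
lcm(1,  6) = 6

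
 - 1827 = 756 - 2583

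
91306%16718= 7716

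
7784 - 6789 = 995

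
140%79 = 61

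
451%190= 71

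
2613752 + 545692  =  3159444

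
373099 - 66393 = 306706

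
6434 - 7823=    - 1389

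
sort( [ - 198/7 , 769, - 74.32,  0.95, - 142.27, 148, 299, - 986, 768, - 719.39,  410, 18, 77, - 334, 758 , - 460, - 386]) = [ - 986,-719.39, - 460, - 386, - 334, - 142.27, - 74.32, - 198/7, 0.95, 18, 77, 148,299,410, 758, 768, 769]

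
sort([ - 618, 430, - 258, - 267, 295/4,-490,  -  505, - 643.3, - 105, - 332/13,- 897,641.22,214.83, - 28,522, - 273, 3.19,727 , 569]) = [  -  897, - 643.3,- 618,  -  505 , - 490, - 273, - 267, - 258, - 105, - 28, - 332/13, 3.19,295/4, 214.83, 430,522, 569, 641.22,  727] 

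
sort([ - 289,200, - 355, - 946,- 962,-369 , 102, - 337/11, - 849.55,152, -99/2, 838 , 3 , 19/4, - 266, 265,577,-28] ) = [ - 962, - 946,-849.55, -369, - 355, - 289, - 266, - 99/2, - 337/11 , - 28 , 3,  19/4, 102, 152,200, 265,  577, 838]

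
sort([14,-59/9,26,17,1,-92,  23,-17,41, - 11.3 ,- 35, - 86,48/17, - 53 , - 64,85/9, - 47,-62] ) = [-92, - 86, - 64,-62,- 53, - 47,-35, - 17,-11.3 , - 59/9,1, 48/17 , 85/9,14,17, 23, 26,41]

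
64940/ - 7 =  - 64940/7 = -9277.14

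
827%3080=827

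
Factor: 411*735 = 3^2*5^1*7^2*137^1=   302085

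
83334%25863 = 5745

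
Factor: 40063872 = 2^7*3^1*101^1*1033^1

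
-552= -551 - 1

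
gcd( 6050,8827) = 1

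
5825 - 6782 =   -  957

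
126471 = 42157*3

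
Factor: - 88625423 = - 103^1*860441^1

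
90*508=45720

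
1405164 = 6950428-5545264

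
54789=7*7827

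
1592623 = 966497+626126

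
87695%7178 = 1559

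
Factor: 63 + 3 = 2^1*3^1*11^1 = 66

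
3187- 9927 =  - 6740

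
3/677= 3/677 = 0.00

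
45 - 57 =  - 12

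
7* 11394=79758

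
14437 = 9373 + 5064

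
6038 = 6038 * 1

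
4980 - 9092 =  - 4112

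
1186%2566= 1186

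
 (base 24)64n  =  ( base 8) 6767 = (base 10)3575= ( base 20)8IF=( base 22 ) 78B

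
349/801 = 349/801 = 0.44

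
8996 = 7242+1754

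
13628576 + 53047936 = 66676512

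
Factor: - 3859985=-5^1*771997^1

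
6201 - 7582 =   -  1381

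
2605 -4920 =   -  2315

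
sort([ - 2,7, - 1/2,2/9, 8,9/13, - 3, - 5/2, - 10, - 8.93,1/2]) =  [ - 10, - 8.93, - 3, - 5/2, - 2,  -  1/2,  2/9,1/2,9/13, 7,8 ]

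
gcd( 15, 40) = 5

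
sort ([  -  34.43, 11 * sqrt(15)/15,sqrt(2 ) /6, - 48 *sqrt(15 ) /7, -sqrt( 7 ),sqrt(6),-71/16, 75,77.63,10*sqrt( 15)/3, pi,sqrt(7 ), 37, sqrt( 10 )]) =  [ - 34.43, - 48 * sqrt( 15 )/7, - 71/16, - sqrt(7 ), sqrt(2 )/6,sqrt(6), sqrt(7 ),  11*sqrt(15)/15, pi, sqrt( 10), 10*sqrt(15) /3, 37,75 , 77.63 ] 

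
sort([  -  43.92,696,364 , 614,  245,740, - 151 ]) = [-151, -43.92,245, 364,614,696, 740 ]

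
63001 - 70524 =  - 7523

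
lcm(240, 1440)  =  1440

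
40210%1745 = 75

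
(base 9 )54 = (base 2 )110001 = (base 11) 45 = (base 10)49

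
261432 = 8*32679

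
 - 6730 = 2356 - 9086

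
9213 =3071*3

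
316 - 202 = 114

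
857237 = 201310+655927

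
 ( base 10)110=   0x6E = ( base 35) 35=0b1101110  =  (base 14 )7C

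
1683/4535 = 1683/4535 =0.37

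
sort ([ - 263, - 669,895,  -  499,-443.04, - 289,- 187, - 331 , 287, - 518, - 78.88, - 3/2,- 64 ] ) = [-669, - 518, - 499,- 443.04,- 331, -289,  -  263,  -  187 ,-78.88, - 64,  -  3/2, 287,895 ]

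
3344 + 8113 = 11457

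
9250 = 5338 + 3912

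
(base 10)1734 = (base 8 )3306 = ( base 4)123012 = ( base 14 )8bc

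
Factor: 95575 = 5^2 * 3823^1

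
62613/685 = 91 + 278/685 =91.41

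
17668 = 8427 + 9241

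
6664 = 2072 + 4592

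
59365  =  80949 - 21584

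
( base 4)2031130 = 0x235C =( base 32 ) 8QS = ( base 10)9052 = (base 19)1618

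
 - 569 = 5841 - 6410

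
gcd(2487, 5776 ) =1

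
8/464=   1/58 = 0.02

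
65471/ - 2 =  - 32736 + 1/2 = - 32735.50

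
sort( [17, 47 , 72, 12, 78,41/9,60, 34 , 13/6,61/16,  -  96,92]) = [  -  96,13/6, 61/16,41/9, 12 , 17,34, 47,60, 72, 78, 92]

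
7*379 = 2653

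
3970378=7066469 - 3096091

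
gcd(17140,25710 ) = 8570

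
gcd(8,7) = 1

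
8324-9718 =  - 1394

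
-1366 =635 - 2001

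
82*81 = 6642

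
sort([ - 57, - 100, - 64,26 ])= [ - 100, - 64, - 57,26 ]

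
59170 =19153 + 40017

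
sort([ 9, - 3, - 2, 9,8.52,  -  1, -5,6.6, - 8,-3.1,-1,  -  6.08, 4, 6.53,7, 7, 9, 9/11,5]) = [ - 8,  -  6.08, - 5, - 3.1, - 3, - 2, - 1, - 1,9/11, 4, 5,  6.53,6.6, 7 , 7, 8.52, 9, 9,  9] 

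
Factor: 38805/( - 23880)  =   - 13/8 = -  2^( - 3) * 13^1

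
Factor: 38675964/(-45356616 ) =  - 3222997/3779718   =  -2^( - 1) * 3^(-1 )*491^(-1 )*673^1*1283^ (  -  1 )*4789^1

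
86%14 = 2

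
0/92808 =0 = 0.00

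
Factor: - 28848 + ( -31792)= - 60640 = - 2^5 * 5^1*379^1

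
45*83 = 3735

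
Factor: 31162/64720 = 2^( -3 )*5^(  -  1)*809^( -1)*15581^1 = 15581/32360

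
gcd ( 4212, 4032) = 36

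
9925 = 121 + 9804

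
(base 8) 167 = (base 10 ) 119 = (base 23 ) 54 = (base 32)3N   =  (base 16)77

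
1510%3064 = 1510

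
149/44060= 149/44060 =0.00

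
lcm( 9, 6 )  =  18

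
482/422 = 241/211= 1.14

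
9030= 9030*1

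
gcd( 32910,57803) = 1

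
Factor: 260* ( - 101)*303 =-7956780 = - 2^2*3^1 * 5^1*13^1*101^2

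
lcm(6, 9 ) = 18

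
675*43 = 29025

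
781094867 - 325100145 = 455994722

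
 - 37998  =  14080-52078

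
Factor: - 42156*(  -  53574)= 2^3*3^3 * 1171^1*8929^1= 2258465544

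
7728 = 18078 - 10350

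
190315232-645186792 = -454871560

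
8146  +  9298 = 17444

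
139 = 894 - 755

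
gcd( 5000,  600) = 200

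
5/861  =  5/861= 0.01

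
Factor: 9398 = 2^1*37^1*127^1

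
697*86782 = 60487054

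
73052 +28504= 101556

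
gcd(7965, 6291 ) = 27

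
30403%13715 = 2973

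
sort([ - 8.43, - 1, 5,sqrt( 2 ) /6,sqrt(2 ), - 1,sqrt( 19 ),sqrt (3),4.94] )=[- 8.43, - 1, - 1,  sqrt( 2)/6,  sqrt( 2),sqrt( 3), sqrt( 19), 4.94,5 ]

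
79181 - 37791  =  41390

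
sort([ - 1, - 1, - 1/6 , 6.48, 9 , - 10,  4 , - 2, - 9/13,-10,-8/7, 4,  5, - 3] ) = [ -10,-10,-3, - 2,-8/7,-1 , - 1,-9/13,-1/6,4, 4 , 5,  6.48,9] 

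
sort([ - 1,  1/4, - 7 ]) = [ - 7,-1, 1/4]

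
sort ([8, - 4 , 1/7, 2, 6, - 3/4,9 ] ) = [ - 4, - 3/4, 1/7,2,6,8, 9 ] 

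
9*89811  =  808299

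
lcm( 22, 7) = 154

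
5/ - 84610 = - 1 + 16921/16922 = -  0.00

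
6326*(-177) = - 1119702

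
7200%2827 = 1546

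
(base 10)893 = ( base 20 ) 24D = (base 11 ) 742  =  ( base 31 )SP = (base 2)1101111101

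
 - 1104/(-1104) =1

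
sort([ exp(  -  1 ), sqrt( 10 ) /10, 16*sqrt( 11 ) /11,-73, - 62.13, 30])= [ - 73,  -  62.13,sqrt( 10) /10,exp(-1), 16*sqrt( 11) /11,30 ] 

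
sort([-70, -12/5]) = [- 70, - 12/5]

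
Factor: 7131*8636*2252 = 138685627632 = 2^4  *3^1*17^1*127^1*563^1*2377^1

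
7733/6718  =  7733/6718 =1.15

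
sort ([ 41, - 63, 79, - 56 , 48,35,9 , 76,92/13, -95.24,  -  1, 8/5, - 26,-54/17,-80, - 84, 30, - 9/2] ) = [ - 95.24  , - 84, - 80,  -  63, - 56, - 26, - 9/2, - 54/17 , - 1 , 8/5, 92/13, 9 , 30, 35, 41,48, 76,  79] 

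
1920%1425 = 495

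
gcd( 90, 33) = 3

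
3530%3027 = 503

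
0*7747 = 0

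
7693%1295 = 1218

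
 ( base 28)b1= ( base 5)2214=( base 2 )100110101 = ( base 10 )309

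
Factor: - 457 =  - 457^1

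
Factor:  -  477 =- 3^2*53^1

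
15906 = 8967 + 6939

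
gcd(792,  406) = 2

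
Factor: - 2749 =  - 2749^1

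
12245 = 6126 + 6119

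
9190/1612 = 5 + 565/806 = 5.70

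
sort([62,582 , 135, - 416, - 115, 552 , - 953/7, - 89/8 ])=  [-416,  -  953/7 ,- 115, - 89/8, 62,135 , 552 , 582 ]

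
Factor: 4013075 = 5^2*11^1*14593^1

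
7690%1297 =1205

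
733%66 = 7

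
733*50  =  36650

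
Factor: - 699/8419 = -3^1*233^1*8419^( - 1)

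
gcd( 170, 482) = 2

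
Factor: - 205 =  - 5^1*41^1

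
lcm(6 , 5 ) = 30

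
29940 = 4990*6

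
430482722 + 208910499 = 639393221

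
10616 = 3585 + 7031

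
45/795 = 3/53 =0.06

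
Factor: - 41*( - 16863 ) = 691383  =  3^1*7^1*11^1*41^1*73^1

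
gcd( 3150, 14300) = 50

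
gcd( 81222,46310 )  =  2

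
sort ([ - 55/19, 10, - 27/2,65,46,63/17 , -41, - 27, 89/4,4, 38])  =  [ - 41, - 27, - 27/2, - 55/19,63/17 , 4,10,89/4,38,46,65 ]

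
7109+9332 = 16441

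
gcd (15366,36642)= 1182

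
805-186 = 619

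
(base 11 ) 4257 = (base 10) 5628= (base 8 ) 12774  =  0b1010111111100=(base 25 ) 903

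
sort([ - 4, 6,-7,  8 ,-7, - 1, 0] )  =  [ - 7, - 7,-4, - 1, 0,6,8 ] 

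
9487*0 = 0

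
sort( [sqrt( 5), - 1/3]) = [ - 1/3 , sqrt (5)]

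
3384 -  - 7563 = 10947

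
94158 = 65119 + 29039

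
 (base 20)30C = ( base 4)102330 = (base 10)1212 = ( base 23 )26g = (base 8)2274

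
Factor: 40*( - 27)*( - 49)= 52920 = 2^3 * 3^3* 5^1*7^2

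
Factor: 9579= 3^1*31^1  *  103^1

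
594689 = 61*9749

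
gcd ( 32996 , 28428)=4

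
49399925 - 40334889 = 9065036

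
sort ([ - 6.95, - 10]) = [-10, - 6.95]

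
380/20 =19 = 19.00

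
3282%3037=245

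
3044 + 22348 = 25392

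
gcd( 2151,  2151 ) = 2151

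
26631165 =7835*3399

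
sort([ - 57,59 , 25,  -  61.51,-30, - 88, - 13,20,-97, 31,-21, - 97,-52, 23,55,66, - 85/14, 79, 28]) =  [ - 97,-97, -88, - 61.51, - 57, - 52,- 30 , - 21  , -13,-85/14, 20,23,25 , 28, 31,55 , 59,66,  79] 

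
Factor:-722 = -2^1*19^2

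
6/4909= 6/4909=0.00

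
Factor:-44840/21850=  -  2^2 *5^(- 1)*23^( - 1 )*59^1 = -236/115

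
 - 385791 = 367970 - 753761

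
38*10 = 380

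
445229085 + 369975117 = 815204202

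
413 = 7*59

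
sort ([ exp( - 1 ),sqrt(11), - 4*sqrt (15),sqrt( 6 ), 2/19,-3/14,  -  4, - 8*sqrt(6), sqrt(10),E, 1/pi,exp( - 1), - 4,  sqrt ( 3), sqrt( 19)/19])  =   [ - 8*sqrt (6),-4*sqrt( 15 ), - 4, - 4, - 3/14,2/19,sqrt(19 )/19,  1/pi,exp( - 1),  exp( - 1 ),sqrt( 3), sqrt(6), E, sqrt( 10),sqrt( 11)] 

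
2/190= 1/95 =0.01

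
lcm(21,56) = 168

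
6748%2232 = 52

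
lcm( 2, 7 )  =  14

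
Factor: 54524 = 2^2*43^1 * 317^1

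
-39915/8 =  - 39915/8 = -4989.38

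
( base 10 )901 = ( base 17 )320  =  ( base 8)1605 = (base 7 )2425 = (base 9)1211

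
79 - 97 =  - 18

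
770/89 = 8+58/89=8.65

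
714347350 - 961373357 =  -247026007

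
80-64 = 16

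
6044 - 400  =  5644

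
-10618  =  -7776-2842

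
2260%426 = 130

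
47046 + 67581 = 114627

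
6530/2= 3265 = 3265.00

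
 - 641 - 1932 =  - 2573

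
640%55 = 35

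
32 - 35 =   -  3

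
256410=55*4662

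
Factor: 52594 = 2^1*26297^1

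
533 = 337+196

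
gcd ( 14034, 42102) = 14034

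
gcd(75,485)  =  5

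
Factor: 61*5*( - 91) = -27755 = - 5^1* 7^1*13^1 * 61^1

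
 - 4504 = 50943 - 55447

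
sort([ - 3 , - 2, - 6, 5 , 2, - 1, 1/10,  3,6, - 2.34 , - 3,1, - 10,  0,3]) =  [ - 10,- 6, - 3, - 3,- 2.34,-2, - 1 , 0,  1/10, 1 , 2, 3,3,  5, 6]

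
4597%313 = 215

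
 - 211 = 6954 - 7165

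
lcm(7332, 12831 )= 51324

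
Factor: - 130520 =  - 2^3 *5^1*13^1*251^1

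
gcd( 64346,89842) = 2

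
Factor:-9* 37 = -333 = - 3^2*37^1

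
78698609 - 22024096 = 56674513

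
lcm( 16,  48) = 48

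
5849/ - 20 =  - 5849/20 = -292.45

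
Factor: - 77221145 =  - 5^1*173^1*89273^1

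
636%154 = 20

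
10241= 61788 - 51547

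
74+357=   431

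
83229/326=83229/326 = 255.30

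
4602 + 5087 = 9689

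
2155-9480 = - 7325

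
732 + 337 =1069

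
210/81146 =105/40573 =0.00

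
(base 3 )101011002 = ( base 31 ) 7LM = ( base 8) 16350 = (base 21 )gg8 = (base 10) 7400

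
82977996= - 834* (-99494 ) 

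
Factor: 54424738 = 2^1 * 461^1* 59029^1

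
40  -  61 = -21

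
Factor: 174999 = 3^1 * 11^1 * 5303^1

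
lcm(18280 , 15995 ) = 127960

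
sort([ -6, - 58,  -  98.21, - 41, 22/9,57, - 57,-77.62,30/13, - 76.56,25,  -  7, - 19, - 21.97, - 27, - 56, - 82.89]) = [ - 98.21,-82.89, - 77.62, - 76.56, - 58, - 57, - 56, - 41, - 27, - 21.97, - 19,-7, - 6,30/13,22/9, 25,57 ]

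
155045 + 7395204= 7550249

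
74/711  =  74/711 =0.10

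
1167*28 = 32676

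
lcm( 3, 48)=48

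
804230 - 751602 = 52628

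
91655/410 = 18331/82 = 223.55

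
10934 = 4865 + 6069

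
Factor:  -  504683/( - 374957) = 11^(-1)*89^( - 1)*383^(-1)*504683^1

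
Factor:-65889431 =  - 4423^1*14897^1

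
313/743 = 313/743 =0.42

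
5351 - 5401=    - 50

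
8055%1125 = 180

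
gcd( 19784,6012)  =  4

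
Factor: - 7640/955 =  - 2^3 = - 8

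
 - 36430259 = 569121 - 36999380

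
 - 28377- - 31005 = 2628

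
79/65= 1 + 14/65 = 1.22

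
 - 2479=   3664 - 6143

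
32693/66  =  495 + 23/66 = 495.35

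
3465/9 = 385=385.00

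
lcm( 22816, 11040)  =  342240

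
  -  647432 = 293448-940880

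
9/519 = 3/173 = 0.02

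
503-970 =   -  467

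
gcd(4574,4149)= 1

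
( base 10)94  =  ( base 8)136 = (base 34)2Q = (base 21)4A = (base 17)59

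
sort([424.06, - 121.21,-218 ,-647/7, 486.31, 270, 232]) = [ - 218, - 121.21, - 647/7, 232, 270, 424.06, 486.31] 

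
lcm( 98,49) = 98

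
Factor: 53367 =3^1*17789^1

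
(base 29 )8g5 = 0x1C1D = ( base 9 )10776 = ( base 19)10HF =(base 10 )7197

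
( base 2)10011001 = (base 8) 231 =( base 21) 76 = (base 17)90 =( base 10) 153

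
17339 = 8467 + 8872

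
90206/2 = 45103 = 45103.00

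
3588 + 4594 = 8182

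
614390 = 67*9170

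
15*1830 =27450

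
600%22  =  6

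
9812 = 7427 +2385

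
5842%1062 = 532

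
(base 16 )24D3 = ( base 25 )F22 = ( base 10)9427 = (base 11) 70A0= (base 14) 3615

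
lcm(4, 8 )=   8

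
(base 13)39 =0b110000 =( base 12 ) 40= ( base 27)1L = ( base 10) 48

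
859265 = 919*935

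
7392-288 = 7104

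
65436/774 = 84  +  70/129 = 84.54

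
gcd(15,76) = 1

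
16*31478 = 503648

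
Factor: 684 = 2^2*3^2*19^1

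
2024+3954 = 5978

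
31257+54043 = 85300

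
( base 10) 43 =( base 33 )1A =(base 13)34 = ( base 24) 1J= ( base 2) 101011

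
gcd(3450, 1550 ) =50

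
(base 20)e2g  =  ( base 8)13030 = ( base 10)5656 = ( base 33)56D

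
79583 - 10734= 68849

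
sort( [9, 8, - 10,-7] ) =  [ - 10,  -  7,  8,9 ] 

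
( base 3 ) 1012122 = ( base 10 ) 881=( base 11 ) 731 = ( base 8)1561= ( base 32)RH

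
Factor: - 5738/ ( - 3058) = 2869/1529 =11^( - 1 )*19^1*139^ (-1) * 151^1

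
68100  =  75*908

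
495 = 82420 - 81925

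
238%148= 90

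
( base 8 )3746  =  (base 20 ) 512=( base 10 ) 2022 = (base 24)3c6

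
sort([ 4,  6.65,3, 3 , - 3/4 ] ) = [-3/4,3, 3 , 4,  6.65]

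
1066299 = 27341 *39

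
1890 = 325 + 1565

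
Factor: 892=2^2 * 223^1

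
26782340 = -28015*(-956 )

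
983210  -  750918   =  232292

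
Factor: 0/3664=0^1 = 0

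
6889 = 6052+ 837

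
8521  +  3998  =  12519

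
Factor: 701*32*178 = 3992896 = 2^6*89^1 * 701^1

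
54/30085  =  54/30085= 0.00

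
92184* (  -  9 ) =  - 829656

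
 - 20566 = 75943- 96509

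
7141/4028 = 1+3113/4028 =1.77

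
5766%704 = 134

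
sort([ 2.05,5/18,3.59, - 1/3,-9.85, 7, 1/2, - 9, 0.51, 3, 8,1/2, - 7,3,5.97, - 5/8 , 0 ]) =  [ - 9.85, - 9 , - 7,-5/8, - 1/3,0,5/18, 1/2, 1/2,0.51 , 2.05,  3,3, 3.59, 5.97 , 7 , 8 ]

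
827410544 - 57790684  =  769619860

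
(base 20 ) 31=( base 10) 61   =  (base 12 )51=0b111101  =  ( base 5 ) 221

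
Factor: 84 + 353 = 19^1*23^1 =437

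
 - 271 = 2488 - 2759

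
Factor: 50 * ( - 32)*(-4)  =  6400 = 2^8*5^2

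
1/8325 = 1/8325 = 0.00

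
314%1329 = 314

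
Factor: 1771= 7^1*11^1 * 23^1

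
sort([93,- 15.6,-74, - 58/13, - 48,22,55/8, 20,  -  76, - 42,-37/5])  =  [ - 76, - 74, - 48,  -  42, - 15.6, - 37/5, - 58/13,55/8 , 20, 22,  93]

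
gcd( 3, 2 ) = 1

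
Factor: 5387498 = 2^1*2693749^1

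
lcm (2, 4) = 4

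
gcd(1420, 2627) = 71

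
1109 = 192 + 917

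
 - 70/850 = - 7/85=- 0.08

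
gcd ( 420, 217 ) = 7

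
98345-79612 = 18733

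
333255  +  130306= 463561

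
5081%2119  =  843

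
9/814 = 9/814 = 0.01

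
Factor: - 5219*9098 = - 47482462 = - 2^1*17^1*307^1*4549^1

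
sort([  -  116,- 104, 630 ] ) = [- 116,-104,630 ]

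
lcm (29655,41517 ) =207585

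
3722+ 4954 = 8676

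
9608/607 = 9608/607 =15.83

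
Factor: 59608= 2^3*7451^1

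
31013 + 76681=107694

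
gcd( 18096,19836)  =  348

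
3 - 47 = - 44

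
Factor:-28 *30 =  - 2^3*3^1 *5^1* 7^1 = -840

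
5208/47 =110+38/47 = 110.81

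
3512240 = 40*87806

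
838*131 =109778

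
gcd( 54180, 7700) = 140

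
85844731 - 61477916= 24366815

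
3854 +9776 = 13630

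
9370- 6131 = 3239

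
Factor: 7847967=3^1*2615989^1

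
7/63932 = 7/63932  =  0.00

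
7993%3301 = 1391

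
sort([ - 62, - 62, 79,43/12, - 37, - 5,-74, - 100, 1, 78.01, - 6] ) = [ - 100, - 74 ,-62, - 62, - 37, - 6, - 5, 1, 43/12, 78.01,  79 ]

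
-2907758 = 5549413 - 8457171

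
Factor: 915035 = 5^1* 11^1*127^1*  131^1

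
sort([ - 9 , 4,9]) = [ - 9, 4, 9]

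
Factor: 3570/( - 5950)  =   - 3^1*5^( - 1)=   - 3/5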